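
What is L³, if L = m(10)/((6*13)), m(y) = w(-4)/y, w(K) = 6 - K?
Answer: 1/474552 ≈ 2.1073e-6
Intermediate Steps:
m(y) = 10/y (m(y) = (6 - 1*(-4))/y = (6 + 4)/y = 10/y)
L = 1/78 (L = (10/10)/((6*13)) = (10*(⅒))/78 = 1*(1/78) = 1/78 ≈ 0.012821)
L³ = (1/78)³ = 1/474552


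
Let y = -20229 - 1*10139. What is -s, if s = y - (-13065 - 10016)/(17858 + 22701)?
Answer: 1231672631/40559 ≈ 30367.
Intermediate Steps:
y = -30368 (y = -20229 - 10139 = -30368)
s = -1231672631/40559 (s = -30368 - (-13065 - 10016)/(17858 + 22701) = -30368 - (-23081)/40559 = -30368 - 1*(-23081/40559) = -30368 + 23081/40559 = -1231672631/40559 ≈ -30367.)
-s = -1*(-1231672631/40559) = 1231672631/40559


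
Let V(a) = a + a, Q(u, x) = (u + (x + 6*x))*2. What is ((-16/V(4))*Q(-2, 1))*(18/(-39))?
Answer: 120/13 ≈ 9.2308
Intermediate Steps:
Q(u, x) = 2*u + 14*x (Q(u, x) = (u + 7*x)*2 = 2*u + 14*x)
V(a) = 2*a
((-16/V(4))*Q(-2, 1))*(18/(-39)) = ((-16/(2*4))*(2*(-2) + 14*1))*(18/(-39)) = ((-16/8)*(-4 + 14))*(18*(-1/39)) = (-16*⅛*10)*(-6/13) = -2*10*(-6/13) = -20*(-6/13) = 120/13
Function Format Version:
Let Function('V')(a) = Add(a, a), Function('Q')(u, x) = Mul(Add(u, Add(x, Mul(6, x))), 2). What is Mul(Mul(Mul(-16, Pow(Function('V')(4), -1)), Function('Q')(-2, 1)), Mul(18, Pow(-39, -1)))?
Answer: Rational(120, 13) ≈ 9.2308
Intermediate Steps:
Function('Q')(u, x) = Add(Mul(2, u), Mul(14, x)) (Function('Q')(u, x) = Mul(Add(u, Mul(7, x)), 2) = Add(Mul(2, u), Mul(14, x)))
Function('V')(a) = Mul(2, a)
Mul(Mul(Mul(-16, Pow(Function('V')(4), -1)), Function('Q')(-2, 1)), Mul(18, Pow(-39, -1))) = Mul(Mul(Mul(-16, Pow(Mul(2, 4), -1)), Add(Mul(2, -2), Mul(14, 1))), Mul(18, Pow(-39, -1))) = Mul(Mul(Mul(-16, Pow(8, -1)), Add(-4, 14)), Mul(18, Rational(-1, 39))) = Mul(Mul(Mul(-16, Rational(1, 8)), 10), Rational(-6, 13)) = Mul(Mul(-2, 10), Rational(-6, 13)) = Mul(-20, Rational(-6, 13)) = Rational(120, 13)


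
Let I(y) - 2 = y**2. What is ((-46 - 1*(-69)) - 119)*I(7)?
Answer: -4896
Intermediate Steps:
I(y) = 2 + y**2
((-46 - 1*(-69)) - 119)*I(7) = ((-46 - 1*(-69)) - 119)*(2 + 7**2) = ((-46 + 69) - 119)*(2 + 49) = (23 - 119)*51 = -96*51 = -4896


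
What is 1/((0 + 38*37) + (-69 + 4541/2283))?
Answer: 2283/3056912 ≈ 0.00074683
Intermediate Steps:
1/((0 + 38*37) + (-69 + 4541/2283)) = 1/((0 + 1406) + (-69 + 4541*(1/2283))) = 1/(1406 + (-69 + 4541/2283)) = 1/(1406 - 152986/2283) = 1/(3056912/2283) = 2283/3056912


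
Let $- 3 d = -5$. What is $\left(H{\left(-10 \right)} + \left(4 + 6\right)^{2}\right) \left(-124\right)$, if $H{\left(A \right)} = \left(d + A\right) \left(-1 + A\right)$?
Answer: $- \frac{71300}{3} \approx -23767.0$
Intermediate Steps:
$d = \frac{5}{3}$ ($d = \left(- \frac{1}{3}\right) \left(-5\right) = \frac{5}{3} \approx 1.6667$)
$H{\left(A \right)} = \left(-1 + A\right) \left(\frac{5}{3} + A\right)$ ($H{\left(A \right)} = \left(\frac{5}{3} + A\right) \left(-1 + A\right) = \left(-1 + A\right) \left(\frac{5}{3} + A\right)$)
$\left(H{\left(-10 \right)} + \left(4 + 6\right)^{2}\right) \left(-124\right) = \left(\left(- \frac{5}{3} + \left(-10\right)^{2} + \frac{2}{3} \left(-10\right)\right) + \left(4 + 6\right)^{2}\right) \left(-124\right) = \left(\left(- \frac{5}{3} + 100 - \frac{20}{3}\right) + 10^{2}\right) \left(-124\right) = \left(\frac{275}{3} + 100\right) \left(-124\right) = \frac{575}{3} \left(-124\right) = - \frac{71300}{3}$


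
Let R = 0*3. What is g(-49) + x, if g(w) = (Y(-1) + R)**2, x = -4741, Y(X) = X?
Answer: -4740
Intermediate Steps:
R = 0
g(w) = 1 (g(w) = (-1 + 0)**2 = (-1)**2 = 1)
g(-49) + x = 1 - 4741 = -4740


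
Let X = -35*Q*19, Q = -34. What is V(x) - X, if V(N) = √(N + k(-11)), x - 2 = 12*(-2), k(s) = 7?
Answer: -22610 + I*√15 ≈ -22610.0 + 3.873*I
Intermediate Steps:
x = -22 (x = 2 + 12*(-2) = 2 - 24 = -22)
V(N) = √(7 + N) (V(N) = √(N + 7) = √(7 + N))
X = 22610 (X = -35*(-34)*19 = 1190*19 = 22610)
V(x) - X = √(7 - 22) - 1*22610 = √(-15) - 22610 = I*√15 - 22610 = -22610 + I*√15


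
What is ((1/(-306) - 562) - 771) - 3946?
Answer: -1615375/306 ≈ -5279.0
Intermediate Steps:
((1/(-306) - 562) - 771) - 3946 = ((1*(-1/306) - 562) - 771) - 3946 = ((-1/306 - 562) - 771) - 3946 = (-171973/306 - 771) - 3946 = -407899/306 - 3946 = -1615375/306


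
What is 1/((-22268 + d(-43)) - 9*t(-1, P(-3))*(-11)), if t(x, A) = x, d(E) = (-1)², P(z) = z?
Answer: -1/22366 ≈ -4.4711e-5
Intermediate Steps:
d(E) = 1
1/((-22268 + d(-43)) - 9*t(-1, P(-3))*(-11)) = 1/((-22268 + 1) - 9*(-1)*(-11)) = 1/(-22267 + 9*(-11)) = 1/(-22267 - 99) = 1/(-22366) = -1/22366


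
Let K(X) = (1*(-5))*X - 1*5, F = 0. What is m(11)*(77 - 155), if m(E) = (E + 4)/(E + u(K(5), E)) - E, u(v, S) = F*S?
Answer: 8268/11 ≈ 751.64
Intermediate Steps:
K(X) = -5 - 5*X (K(X) = -5*X - 5 = -5 - 5*X)
u(v, S) = 0 (u(v, S) = 0*S = 0)
m(E) = -E + (4 + E)/E (m(E) = (E + 4)/(E + 0) - E = (4 + E)/E - E = -E + (4 + E)/E)
m(11)*(77 - 155) = (1 - 1*11 + 4/11)*(77 - 155) = (1 - 11 + 4*(1/11))*(-78) = (1 - 11 + 4/11)*(-78) = -106/11*(-78) = 8268/11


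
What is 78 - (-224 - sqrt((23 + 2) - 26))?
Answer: 302 + I ≈ 302.0 + 1.0*I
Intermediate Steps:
78 - (-224 - sqrt((23 + 2) - 26)) = 78 - (-224 - sqrt(25 - 26)) = 78 - (-224 - sqrt(-1)) = 78 - (-224 - I) = 78 + (224 + I) = 302 + I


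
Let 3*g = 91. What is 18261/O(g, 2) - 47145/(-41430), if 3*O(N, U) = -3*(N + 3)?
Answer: -75498173/138100 ≈ -546.69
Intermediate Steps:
g = 91/3 (g = (⅓)*91 = 91/3 ≈ 30.333)
O(N, U) = -3 - N (O(N, U) = (-3*(N + 3))/3 = (-3*(3 + N))/3 = (-9 - 3*N)/3 = -3 - N)
18261/O(g, 2) - 47145/(-41430) = 18261/(-3 - 1*91/3) - 47145/(-41430) = 18261/(-3 - 91/3) - 47145*(-1/41430) = 18261/(-100/3) + 3143/2762 = 18261*(-3/100) + 3143/2762 = -54783/100 + 3143/2762 = -75498173/138100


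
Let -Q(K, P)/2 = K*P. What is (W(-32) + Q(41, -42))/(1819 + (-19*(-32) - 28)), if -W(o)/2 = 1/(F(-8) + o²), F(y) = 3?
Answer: 3536986/2463773 ≈ 1.4356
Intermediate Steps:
Q(K, P) = -2*K*P
W(o) = -2/(3 + o²)
(W(-32) + Q(41, -42))/(1819 + (-19*(-32) - 28)) = (-2/(3 + (-32)²) - 2*41*(-42))/(1819 + (-19*(-32) - 28)) = (-2/(3 + 1024) + 3444)/(1819 + (608 - 28)) = (-2/1027 + 3444)/(1819 + 580) = (-2*1/1027 + 3444)/2399 = (-2/1027 + 3444)*(1/2399) = (3536986/1027)*(1/2399) = 3536986/2463773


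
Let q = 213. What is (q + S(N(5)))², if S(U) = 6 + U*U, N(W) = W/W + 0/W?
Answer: 48400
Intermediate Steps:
N(W) = 1 (N(W) = 1 + 0 = 1)
S(U) = 6 + U²
(q + S(N(5)))² = (213 + (6 + 1²))² = (213 + (6 + 1))² = (213 + 7)² = 220² = 48400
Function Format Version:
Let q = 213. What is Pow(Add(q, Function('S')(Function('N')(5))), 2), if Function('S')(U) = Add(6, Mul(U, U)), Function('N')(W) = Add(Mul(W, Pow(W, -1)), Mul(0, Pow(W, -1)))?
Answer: 48400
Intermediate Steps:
Function('N')(W) = 1 (Function('N')(W) = Add(1, 0) = 1)
Function('S')(U) = Add(6, Pow(U, 2))
Pow(Add(q, Function('S')(Function('N')(5))), 2) = Pow(Add(213, Add(6, Pow(1, 2))), 2) = Pow(Add(213, Add(6, 1)), 2) = Pow(Add(213, 7), 2) = Pow(220, 2) = 48400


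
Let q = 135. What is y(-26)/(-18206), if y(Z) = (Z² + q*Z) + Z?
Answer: 1430/9103 ≈ 0.15709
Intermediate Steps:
y(Z) = Z² + 136*Z (y(Z) = (Z² + 135*Z) + Z = Z² + 136*Z)
y(-26)/(-18206) = -26*(136 - 26)/(-18206) = -26*110*(-1/18206) = -2860*(-1/18206) = 1430/9103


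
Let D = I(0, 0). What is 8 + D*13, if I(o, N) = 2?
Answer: 34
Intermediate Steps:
D = 2
8 + D*13 = 8 + 2*13 = 8 + 26 = 34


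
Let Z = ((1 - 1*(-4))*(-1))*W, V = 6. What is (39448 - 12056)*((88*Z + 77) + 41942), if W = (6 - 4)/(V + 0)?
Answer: 3440900864/3 ≈ 1.1470e+9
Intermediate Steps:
W = 1/3 (W = (6 - 4)/(6 + 0) = 2/6 = 2*(1/6) = 1/3 ≈ 0.33333)
Z = -5/3 (Z = ((1 - 1*(-4))*(-1))*(1/3) = ((1 + 4)*(-1))*(1/3) = (5*(-1))*(1/3) = -5*1/3 = -5/3 ≈ -1.6667)
(39448 - 12056)*((88*Z + 77) + 41942) = (39448 - 12056)*((88*(-5/3) + 77) + 41942) = 27392*((-440/3 + 77) + 41942) = 27392*(-209/3 + 41942) = 27392*(125617/3) = 3440900864/3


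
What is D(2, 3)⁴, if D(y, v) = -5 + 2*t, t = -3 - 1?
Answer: 28561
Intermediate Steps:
t = -4
D(y, v) = -13 (D(y, v) = -5 + 2*(-4) = -5 - 8 = -13)
D(2, 3)⁴ = (-13)⁴ = 28561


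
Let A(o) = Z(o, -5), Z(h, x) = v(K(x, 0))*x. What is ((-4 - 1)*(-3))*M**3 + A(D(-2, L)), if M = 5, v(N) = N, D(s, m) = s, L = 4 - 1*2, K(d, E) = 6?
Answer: 1845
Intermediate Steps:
L = 2 (L = 4 - 2 = 2)
Z(h, x) = 6*x
A(o) = -30 (A(o) = 6*(-5) = -30)
((-4 - 1)*(-3))*M**3 + A(D(-2, L)) = ((-4 - 1)*(-3))*5**3 - 30 = -5*(-3)*125 - 30 = 15*125 - 30 = 1875 - 30 = 1845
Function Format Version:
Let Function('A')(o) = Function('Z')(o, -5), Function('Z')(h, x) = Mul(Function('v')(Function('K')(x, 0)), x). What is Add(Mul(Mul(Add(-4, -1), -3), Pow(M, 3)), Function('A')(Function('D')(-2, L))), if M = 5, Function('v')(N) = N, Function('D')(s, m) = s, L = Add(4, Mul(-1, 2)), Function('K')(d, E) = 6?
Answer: 1845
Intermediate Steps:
L = 2 (L = Add(4, -2) = 2)
Function('Z')(h, x) = Mul(6, x)
Function('A')(o) = -30 (Function('A')(o) = Mul(6, -5) = -30)
Add(Mul(Mul(Add(-4, -1), -3), Pow(M, 3)), Function('A')(Function('D')(-2, L))) = Add(Mul(Mul(Add(-4, -1), -3), Pow(5, 3)), -30) = Add(Mul(Mul(-5, -3), 125), -30) = Add(Mul(15, 125), -30) = Add(1875, -30) = 1845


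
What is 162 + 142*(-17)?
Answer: -2252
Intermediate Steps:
162 + 142*(-17) = 162 - 2414 = -2252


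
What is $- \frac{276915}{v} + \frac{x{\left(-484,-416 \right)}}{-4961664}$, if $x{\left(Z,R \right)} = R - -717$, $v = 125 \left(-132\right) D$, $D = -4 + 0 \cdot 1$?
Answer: $- \frac{5724912719}{1364457600} \approx -4.1957$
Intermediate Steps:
$D = -4$ ($D = -4 + 0 = -4$)
$v = 66000$ ($v = 125 \left(-132\right) \left(-4\right) = \left(-16500\right) \left(-4\right) = 66000$)
$x{\left(Z,R \right)} = 717 + R$ ($x{\left(Z,R \right)} = R + 717 = 717 + R$)
$- \frac{276915}{v} + \frac{x{\left(-484,-416 \right)}}{-4961664} = - \frac{276915}{66000} + \frac{717 - 416}{-4961664} = \left(-276915\right) \frac{1}{66000} + 301 \left(- \frac{1}{4961664}\right) = - \frac{18461}{4400} - \frac{301}{4961664} = - \frac{5724912719}{1364457600}$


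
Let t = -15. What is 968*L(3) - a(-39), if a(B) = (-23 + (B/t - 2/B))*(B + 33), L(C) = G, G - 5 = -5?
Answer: -7936/65 ≈ -122.09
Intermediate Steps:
G = 0 (G = 5 - 5 = 0)
L(C) = 0
a(B) = (33 + B)*(-23 - 2/B - B/15) (a(B) = (-23 + (B/(-15) - 2/B))*(B + 33) = (-23 + (B*(-1/15) - 2/B))*(33 + B) = (-23 + (-B/15 - 2/B))*(33 + B) = (-23 + (-2/B - B/15))*(33 + B) = (-23 - 2/B - B/15)*(33 + B) = (33 + B)*(-23 - 2/B - B/15))
968*L(3) - a(-39) = 968*0 - (-990 - 39*(-11415 - 1*(-39)² - 378*(-39)))/(15*(-39)) = 0 - (-1)*(-990 - 39*(-11415 - 1*1521 + 14742))/(15*39) = 0 - (-1)*(-990 - 39*(-11415 - 1521 + 14742))/(15*39) = 0 - (-1)*(-990 - 39*1806)/(15*39) = 0 - (-1)*(-990 - 70434)/(15*39) = 0 - (-1)*(-71424)/(15*39) = 0 - 1*7936/65 = 0 - 7936/65 = -7936/65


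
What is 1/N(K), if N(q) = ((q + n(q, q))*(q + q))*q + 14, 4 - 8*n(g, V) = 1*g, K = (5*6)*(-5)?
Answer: -1/5883736 ≈ -1.6996e-7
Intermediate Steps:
K = -150 (K = 30*(-5) = -150)
n(g, V) = 1/2 - g/8
N(q) = 14 + 2*q**2*(1/2 + 7*q/8) (N(q) = ((q + (1/2 - q/8))*(q + q))*q + 14 = ((1/2 + 7*q/8)*(2*q))*q + 14 = (2*q*(1/2 + 7*q/8))*q + 14 = 2*q**2*(1/2 + 7*q/8) + 14 = 14 + 2*q**2*(1/2 + 7*q/8))
1/N(K) = 1/(14 + (-150)**2 + (7/4)*(-150)**3) = 1/(14 + 22500 + (7/4)*(-3375000)) = 1/(14 + 22500 - 5906250) = 1/(-5883736) = -1/5883736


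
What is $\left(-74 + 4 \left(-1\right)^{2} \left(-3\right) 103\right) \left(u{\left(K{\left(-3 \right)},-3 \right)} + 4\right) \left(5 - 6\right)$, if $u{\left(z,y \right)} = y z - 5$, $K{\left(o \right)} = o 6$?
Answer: $69430$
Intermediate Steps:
$K{\left(o \right)} = 6 o$
$u{\left(z,y \right)} = -5 + y z$
$\left(-74 + 4 \left(-1\right)^{2} \left(-3\right) 103\right) \left(u{\left(K{\left(-3 \right)},-3 \right)} + 4\right) \left(5 - 6\right) = \left(-74 + 4 \left(-1\right)^{2} \left(-3\right) 103\right) \left(\left(-5 - 3 \cdot 6 \left(-3\right)\right) + 4\right) \left(5 - 6\right) = \left(-74 + 4 \cdot 1 \left(-3\right) 103\right) \left(\left(-5 - -54\right) + 4\right) \left(-1\right) = \left(-74 + 4 \left(-3\right) 103\right) \left(\left(-5 + 54\right) + 4\right) \left(-1\right) = \left(-74 - 1236\right) \left(49 + 4\right) \left(-1\right) = \left(-74 - 1236\right) 53 \left(-1\right) = \left(-1310\right) \left(-53\right) = 69430$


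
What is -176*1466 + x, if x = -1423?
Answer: -259439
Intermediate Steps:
-176*1466 + x = -176*1466 - 1423 = -258016 - 1423 = -259439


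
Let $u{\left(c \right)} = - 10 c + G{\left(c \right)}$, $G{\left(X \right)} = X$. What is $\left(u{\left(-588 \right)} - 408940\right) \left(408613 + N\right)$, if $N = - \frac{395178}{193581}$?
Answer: $- \frac{10642760500657600}{64527} \approx -1.6493 \cdot 10^{11}$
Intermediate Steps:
$N = - \frac{131726}{64527}$ ($N = \left(-395178\right) \frac{1}{193581} = - \frac{131726}{64527} \approx -2.0414$)
$u{\left(c \right)} = - 9 c$ ($u{\left(c \right)} = - 10 c + c = - 9 c$)
$\left(u{\left(-588 \right)} - 408940\right) \left(408613 + N\right) = \left(\left(-9\right) \left(-588\right) - 408940\right) \left(408613 - \frac{131726}{64527}\right) = \left(5292 - 408940\right) \frac{26366439325}{64527} = \left(-403648\right) \frac{26366439325}{64527} = - \frac{10642760500657600}{64527}$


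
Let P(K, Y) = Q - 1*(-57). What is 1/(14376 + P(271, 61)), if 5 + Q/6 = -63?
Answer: 1/14025 ≈ 7.1301e-5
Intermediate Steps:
Q = -408 (Q = -30 + 6*(-63) = -30 - 378 = -408)
P(K, Y) = -351 (P(K, Y) = -408 - 1*(-57) = -408 + 57 = -351)
1/(14376 + P(271, 61)) = 1/(14376 - 351) = 1/14025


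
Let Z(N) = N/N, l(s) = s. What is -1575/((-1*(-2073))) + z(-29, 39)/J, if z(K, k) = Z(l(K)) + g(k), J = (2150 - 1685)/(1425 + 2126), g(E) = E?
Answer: 19581103/64263 ≈ 304.70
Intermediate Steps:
Z(N) = 1
J = 465/3551 ≈ 0.13095
z(K, k) = 1 + k
-1575/((-1*(-2073))) + z(-29, 39)/J = -1575/((-1*(-2073))) + (1 + 39)/(465/3551) = -1575/2073 + 40*(3551/465) = -1575*1/2073 + 28408/93 = -525/691 + 28408/93 = 19581103/64263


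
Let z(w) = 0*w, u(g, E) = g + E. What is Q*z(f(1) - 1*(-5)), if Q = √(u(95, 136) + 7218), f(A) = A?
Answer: 0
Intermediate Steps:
u(g, E) = E + g
z(w) = 0
Q = √7449 (Q = √((136 + 95) + 7218) = √(231 + 7218) = √7449 ≈ 86.308)
Q*z(f(1) - 1*(-5)) = √7449*0 = 0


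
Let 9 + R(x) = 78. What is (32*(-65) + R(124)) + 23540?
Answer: 21529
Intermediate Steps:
R(x) = 69 (R(x) = -9 + 78 = 69)
(32*(-65) + R(124)) + 23540 = (32*(-65) + 69) + 23540 = (-2080 + 69) + 23540 = -2011 + 23540 = 21529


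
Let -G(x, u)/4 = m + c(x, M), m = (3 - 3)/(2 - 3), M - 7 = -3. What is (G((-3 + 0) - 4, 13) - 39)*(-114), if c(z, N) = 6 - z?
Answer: 10374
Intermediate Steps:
M = 4 (M = 7 - 3 = 4)
m = 0 (m = 0/(-1) = 0*(-1) = 0)
G(x, u) = -24 + 4*x (G(x, u) = -4*(0 + (6 - x)) = -4*(6 - x) = -24 + 4*x)
(G((-3 + 0) - 4, 13) - 39)*(-114) = ((-24 + 4*((-3 + 0) - 4)) - 39)*(-114) = ((-24 + 4*(-3 - 4)) - 39)*(-114) = ((-24 + 4*(-7)) - 39)*(-114) = ((-24 - 28) - 39)*(-114) = (-52 - 39)*(-114) = -91*(-114) = 10374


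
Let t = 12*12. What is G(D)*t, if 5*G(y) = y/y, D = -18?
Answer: 144/5 ≈ 28.800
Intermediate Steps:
G(y) = ⅕ (G(y) = (y/y)/5 = (⅕)*1 = ⅕)
t = 144
G(D)*t = (⅕)*144 = 144/5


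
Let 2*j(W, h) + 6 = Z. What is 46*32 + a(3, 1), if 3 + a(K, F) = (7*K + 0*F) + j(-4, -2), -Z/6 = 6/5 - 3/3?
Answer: 7432/5 ≈ 1486.4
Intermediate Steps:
Z = -6/5 (Z = -6*(6/5 - 3/3) = -6*(6*(1/5) - 3*1/3) = -6*(6/5 - 1) = -6*1/5 = -6/5 ≈ -1.2000)
j(W, h) = -18/5 (j(W, h) = -3 + (1/2)*(-6/5) = -3 - 3/5 = -18/5)
a(K, F) = -33/5 + 7*K (a(K, F) = -3 + ((7*K + 0*F) - 18/5) = -3 + ((7*K + 0) - 18/5) = -3 + (7*K - 18/5) = -3 + (-18/5 + 7*K) = -33/5 + 7*K)
46*32 + a(3, 1) = 46*32 + (-33/5 + 7*3) = 1472 + (-33/5 + 21) = 1472 + 72/5 = 7432/5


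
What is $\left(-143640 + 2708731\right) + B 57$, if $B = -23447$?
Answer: $1228612$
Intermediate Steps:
$\left(-143640 + 2708731\right) + B 57 = \left(-143640 + 2708731\right) - 1336479 = 2565091 - 1336479 = 1228612$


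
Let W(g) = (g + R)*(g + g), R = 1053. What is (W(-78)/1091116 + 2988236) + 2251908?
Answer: 109953938627/20983 ≈ 5.2401e+6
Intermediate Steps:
W(g) = 2*g*(1053 + g) (W(g) = (g + 1053)*(g + g) = (1053 + g)*(2*g) = 2*g*(1053 + g))
(W(-78)/1091116 + 2988236) + 2251908 = ((2*(-78)*(1053 - 78))/1091116 + 2988236) + 2251908 = ((2*(-78)*975)*(1/1091116) + 2988236) + 2251908 = (-152100*1/1091116 + 2988236) + 2251908 = (-2925/20983 + 2988236) + 2251908 = 62702153063/20983 + 2251908 = 109953938627/20983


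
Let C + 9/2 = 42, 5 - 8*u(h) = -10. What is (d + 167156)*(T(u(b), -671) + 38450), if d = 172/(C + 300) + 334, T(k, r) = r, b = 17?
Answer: 1423715391742/225 ≈ 6.3276e+9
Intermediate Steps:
u(h) = 15/8 (u(h) = 5/8 - ⅛*(-10) = 5/8 + 5/4 = 15/8)
C = 75/2 (C = -9/2 + 42 = 75/2 ≈ 37.500)
d = 225794/675 (d = 172/(75/2 + 300) + 334 = 172/(675/2) + 334 = (2/675)*172 + 334 = 344/675 + 334 = 225794/675 ≈ 334.51)
(d + 167156)*(T(u(b), -671) + 38450) = (225794/675 + 167156)*(-671 + 38450) = (113056094/675)*37779 = 1423715391742/225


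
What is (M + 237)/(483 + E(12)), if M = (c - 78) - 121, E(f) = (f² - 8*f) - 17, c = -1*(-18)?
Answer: 28/257 ≈ 0.10895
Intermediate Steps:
c = 18
E(f) = -17 + f² - 8*f
M = -181 (M = (18 - 78) - 121 = -60 - 121 = -181)
(M + 237)/(483 + E(12)) = (-181 + 237)/(483 + (-17 + 12² - 8*12)) = 56/(483 + (-17 + 144 - 96)) = 56/(483 + 31) = 56/514 = 56*(1/514) = 28/257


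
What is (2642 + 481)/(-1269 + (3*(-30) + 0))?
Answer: -347/151 ≈ -2.2980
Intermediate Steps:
(2642 + 481)/(-1269 + (3*(-30) + 0)) = 3123/(-1269 + (-90 + 0)) = 3123/(-1269 - 90) = 3123/(-1359) = 3123*(-1/1359) = -347/151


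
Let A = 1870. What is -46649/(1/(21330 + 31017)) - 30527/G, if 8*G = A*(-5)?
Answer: -11416046951917/4675 ≈ -2.4419e+9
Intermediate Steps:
G = -4675/4 (G = (1870*(-5))/8 = (⅛)*(-9350) = -4675/4 ≈ -1168.8)
-46649/(1/(21330 + 31017)) - 30527/G = -46649/(1/(21330 + 31017)) - 30527/(-4675/4) = -46649/(1/52347) - 30527*(-4/4675) = -46649/1/52347 + 122108/4675 = -46649*52347 + 122108/4675 = -2441935203 + 122108/4675 = -11416046951917/4675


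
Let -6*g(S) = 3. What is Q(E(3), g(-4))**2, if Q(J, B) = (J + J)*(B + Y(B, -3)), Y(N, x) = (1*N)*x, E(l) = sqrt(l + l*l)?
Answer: 48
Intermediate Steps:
g(S) = -1/2 (g(S) = -1/6*3 = -1/2)
E(l) = sqrt(l + l**2)
Y(N, x) = N*x
Q(J, B) = -4*B*J (Q(J, B) = (J + J)*(B + B*(-3)) = (2*J)*(B - 3*B) = (2*J)*(-2*B) = -4*B*J)
Q(E(3), g(-4))**2 = (-4*(-1/2)*sqrt(3*(1 + 3)))**2 = (-4*(-1/2)*sqrt(3*4))**2 = (-4*(-1/2)*sqrt(12))**2 = (-4*(-1/2)*2*sqrt(3))**2 = (4*sqrt(3))**2 = 48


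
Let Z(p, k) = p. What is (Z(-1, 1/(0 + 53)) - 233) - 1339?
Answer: -1573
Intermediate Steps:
(Z(-1, 1/(0 + 53)) - 233) - 1339 = (-1 - 233) - 1339 = -234 - 1339 = -1573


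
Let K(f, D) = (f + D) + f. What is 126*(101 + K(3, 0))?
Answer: 13482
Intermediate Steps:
K(f, D) = D + 2*f (K(f, D) = (D + f) + f = D + 2*f)
126*(101 + K(3, 0)) = 126*(101 + (0 + 2*3)) = 126*(101 + (0 + 6)) = 126*(101 + 6) = 126*107 = 13482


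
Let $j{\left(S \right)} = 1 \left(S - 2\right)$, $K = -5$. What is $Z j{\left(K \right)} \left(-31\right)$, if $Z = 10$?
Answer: $2170$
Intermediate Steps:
$j{\left(S \right)} = -2 + S$ ($j{\left(S \right)} = 1 \left(-2 + S\right) = -2 + S$)
$Z j{\left(K \right)} \left(-31\right) = 10 \left(-2 - 5\right) \left(-31\right) = 10 \left(-7\right) \left(-31\right) = \left(-70\right) \left(-31\right) = 2170$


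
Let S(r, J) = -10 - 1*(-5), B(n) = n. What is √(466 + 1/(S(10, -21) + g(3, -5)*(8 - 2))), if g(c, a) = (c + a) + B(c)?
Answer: √467 ≈ 21.610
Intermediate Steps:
S(r, J) = -5 (S(r, J) = -10 + 5 = -5)
g(c, a) = a + 2*c (g(c, a) = (c + a) + c = (a + c) + c = a + 2*c)
√(466 + 1/(S(10, -21) + g(3, -5)*(8 - 2))) = √(466 + 1/(-5 + (-5 + 2*3)*(8 - 2))) = √(466 + 1/(-5 + (-5 + 6)*6)) = √(466 + 1/(-5 + 1*6)) = √(466 + 1/(-5 + 6)) = √(466 + 1/1) = √(466 + 1) = √467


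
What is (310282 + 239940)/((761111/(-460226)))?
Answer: -19478959244/58547 ≈ -3.3271e+5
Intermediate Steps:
(310282 + 239940)/((761111/(-460226))) = 550222/((761111*(-1/460226))) = 550222/(-58547/35402) = 550222*(-35402/58547) = -19478959244/58547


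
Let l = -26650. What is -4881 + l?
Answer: -31531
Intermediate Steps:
-4881 + l = -4881 - 26650 = -31531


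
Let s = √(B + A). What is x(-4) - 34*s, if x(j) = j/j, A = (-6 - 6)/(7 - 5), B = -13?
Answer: 1 - 34*I*√19 ≈ 1.0 - 148.2*I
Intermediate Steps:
A = -6 (A = -12/2 = -12*½ = -6)
x(j) = 1
s = I*√19 (s = √(-13 - 6) = √(-19) = I*√19 ≈ 4.3589*I)
x(-4) - 34*s = 1 - 34*I*√19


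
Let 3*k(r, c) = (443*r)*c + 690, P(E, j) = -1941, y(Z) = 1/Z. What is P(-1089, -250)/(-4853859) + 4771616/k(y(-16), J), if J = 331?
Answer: -370571932529633/219383101129 ≈ -1689.2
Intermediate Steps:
k(r, c) = 230 + 443*c*r/3 (k(r, c) = ((443*r)*c + 690)/3 = (443*c*r + 690)/3 = (690 + 443*c*r)/3 = 230 + 443*c*r/3)
P(-1089, -250)/(-4853859) + 4771616/k(y(-16), J) = -1941/(-4853859) + 4771616/(230 + (443/3)*331/(-16)) = -1941*(-1/4853859) + 4771616/(230 + (443/3)*331*(-1/16)) = 647/1617953 + 4771616/(230 - 146633/48) = 647/1617953 + 4771616/(-135593/48) = 647/1617953 + 4771616*(-48/135593) = 647/1617953 - 229037568/135593 = -370571932529633/219383101129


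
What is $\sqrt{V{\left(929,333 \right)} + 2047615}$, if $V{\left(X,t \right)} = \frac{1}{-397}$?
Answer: $\frac{\sqrt{322722552138}}{397} \approx 1430.9$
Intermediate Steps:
$V{\left(X,t \right)} = - \frac{1}{397}$
$\sqrt{V{\left(929,333 \right)} + 2047615} = \sqrt{- \frac{1}{397} + 2047615} = \sqrt{\frac{812903154}{397}} = \frac{\sqrt{322722552138}}{397}$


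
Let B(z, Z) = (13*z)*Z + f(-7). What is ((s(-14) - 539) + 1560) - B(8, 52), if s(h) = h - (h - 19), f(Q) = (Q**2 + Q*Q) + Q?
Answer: -4459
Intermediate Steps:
f(Q) = Q + 2*Q**2 (f(Q) = (Q**2 + Q**2) + Q = 2*Q**2 + Q = Q + 2*Q**2)
B(z, Z) = 91 + 13*Z*z (B(z, Z) = (13*z)*Z - 7*(1 + 2*(-7)) = 13*Z*z - 7*(1 - 14) = 13*Z*z - 7*(-13) = 13*Z*z + 91 = 91 + 13*Z*z)
s(h) = 19 (s(h) = h - (-19 + h) = h + (19 - h) = 19)
((s(-14) - 539) + 1560) - B(8, 52) = ((19 - 539) + 1560) - (91 + 13*52*8) = (-520 + 1560) - (91 + 5408) = 1040 - 1*5499 = 1040 - 5499 = -4459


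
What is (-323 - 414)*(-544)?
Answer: 400928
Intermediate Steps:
(-323 - 414)*(-544) = -737*(-544) = 400928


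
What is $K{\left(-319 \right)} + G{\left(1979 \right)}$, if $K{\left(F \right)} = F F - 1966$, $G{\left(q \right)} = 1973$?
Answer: $101768$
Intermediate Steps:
$K{\left(F \right)} = -1966 + F^{2}$ ($K{\left(F \right)} = F^{2} - 1966 = -1966 + F^{2}$)
$K{\left(-319 \right)} + G{\left(1979 \right)} = \left(-1966 + \left(-319\right)^{2}\right) + 1973 = \left(-1966 + 101761\right) + 1973 = 99795 + 1973 = 101768$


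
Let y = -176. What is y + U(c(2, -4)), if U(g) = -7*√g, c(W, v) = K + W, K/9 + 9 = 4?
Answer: -176 - 7*I*√43 ≈ -176.0 - 45.902*I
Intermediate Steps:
K = -45 (K = -81 + 9*4 = -81 + 36 = -45)
c(W, v) = -45 + W
y + U(c(2, -4)) = -176 - 7*√(-45 + 2) = -176 - 7*I*√43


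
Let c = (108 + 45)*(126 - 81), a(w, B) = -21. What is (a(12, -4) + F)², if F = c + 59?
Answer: 47927929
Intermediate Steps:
c = 6885 (c = 153*45 = 6885)
F = 6944 (F = 6885 + 59 = 6944)
(a(12, -4) + F)² = (-21 + 6944)² = 6923² = 47927929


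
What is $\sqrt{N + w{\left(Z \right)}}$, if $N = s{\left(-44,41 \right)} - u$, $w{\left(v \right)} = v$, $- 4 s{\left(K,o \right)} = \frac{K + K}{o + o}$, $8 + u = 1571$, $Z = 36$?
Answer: $\frac{2 i \sqrt{641609}}{41} \approx 39.073 i$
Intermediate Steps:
$u = 1563$ ($u = -8 + 1571 = 1563$)
$s{\left(K,o \right)} = - \frac{K}{4 o}$ ($s{\left(K,o \right)} = - \frac{\left(K + K\right) \frac{1}{o + o}}{4} = - \frac{2 K \frac{1}{2 o}}{4} = - \frac{K \frac{1}{o}}{4} = - \frac{K}{4 o}$)
$N = - \frac{64072}{41}$ ($N = \left(- \frac{1}{4}\right) \left(-44\right) \frac{1}{41} - 1563 = \frac{11}{41} - 1563 = - \frac{64072}{41} \approx -1562.7$)
$\sqrt{N + w{\left(Z \right)}} = \sqrt{- \frac{64072}{41} + 36} = \sqrt{- \frac{62596}{41}} = \frac{2 i \sqrt{641609}}{41}$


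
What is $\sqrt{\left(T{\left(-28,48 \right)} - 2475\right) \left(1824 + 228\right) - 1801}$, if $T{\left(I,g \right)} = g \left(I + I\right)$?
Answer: $i \sqrt{10596277} \approx 3255.2 i$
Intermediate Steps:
$T{\left(I,g \right)} = 2 I g$ ($T{\left(I,g \right)} = g 2 I = 2 I g$)
$\sqrt{\left(T{\left(-28,48 \right)} - 2475\right) \left(1824 + 228\right) - 1801} = \sqrt{\left(2 \left(-28\right) 48 - 2475\right) \left(1824 + 228\right) - 1801} = \sqrt{\left(-2688 - 2475\right) 2052 - 1801} = \sqrt{\left(-5163\right) 2052 - 1801} = \sqrt{-10594476 - 1801} = \sqrt{-10596277} = i \sqrt{10596277}$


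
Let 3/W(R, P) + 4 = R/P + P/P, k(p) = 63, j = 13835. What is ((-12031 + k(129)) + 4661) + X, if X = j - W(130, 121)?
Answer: 1521387/233 ≈ 6529.6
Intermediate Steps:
W(R, P) = 3/(-3 + R/P) (W(R, P) = 3/(-4 + (R/P + P/P)) = 3/(-4 + (R/P + 1)) = 3/(-4 + (1 + R/P)) = 3/(-3 + R/P))
X = 3223918/233 (X = 13835 - (-3)*121/(-1*130 + 3*121) = 13835 - (-3)*121/(-130 + 363) = 13835 - (-3)*121/233 = 13835 - 1*(-363/233) = 13835 + 363/233 = 3223918/233 ≈ 13837.)
((-12031 + k(129)) + 4661) + X = ((-12031 + 63) + 4661) + 3223918/233 = (-11968 + 4661) + 3223918/233 = -7307 + 3223918/233 = 1521387/233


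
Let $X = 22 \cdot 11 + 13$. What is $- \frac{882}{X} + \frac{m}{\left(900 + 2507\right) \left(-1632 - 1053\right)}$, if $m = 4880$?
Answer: $- \frac{537973306}{155512515} \approx -3.4594$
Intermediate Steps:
$X = 255$ ($X = 242 + 13 = 255$)
$- \frac{882}{X} + \frac{m}{\left(900 + 2507\right) \left(-1632 - 1053\right)} = - \frac{882}{255} + \frac{4880}{\left(900 + 2507\right) \left(-1632 - 1053\right)} = \left(-882\right) \frac{1}{255} + \frac{4880}{3407 \left(-2685\right)} = - \frac{294}{85} + \frac{4880}{-9147795} = - \frac{294}{85} + 4880 \left(- \frac{1}{9147795}\right) = - \frac{294}{85} - \frac{976}{1829559} = - \frac{537973306}{155512515}$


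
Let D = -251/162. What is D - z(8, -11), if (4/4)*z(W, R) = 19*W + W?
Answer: -26171/162 ≈ -161.55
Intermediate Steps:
z(W, R) = 20*W (z(W, R) = 19*W + W = 20*W)
D = -251/162 (D = -251*1/162 = -251/162 ≈ -1.5494)
D - z(8, -11) = -251/162 - 20*8 = -251/162 - 1*160 = -251/162 - 160 = -26171/162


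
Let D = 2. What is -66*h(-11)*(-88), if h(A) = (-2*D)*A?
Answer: 255552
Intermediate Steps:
h(A) = -4*A (h(A) = (-2*2)*A = -4*A)
-66*h(-11)*(-88) = -(-264)*(-11)*(-88) = -66*44*(-88) = -2904*(-88) = 255552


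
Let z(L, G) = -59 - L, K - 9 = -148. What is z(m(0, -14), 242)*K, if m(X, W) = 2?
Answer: 8479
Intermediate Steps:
K = -139 (K = 9 - 148 = -139)
z(m(0, -14), 242)*K = (-59 - 1*2)*(-139) = (-59 - 2)*(-139) = -61*(-139) = 8479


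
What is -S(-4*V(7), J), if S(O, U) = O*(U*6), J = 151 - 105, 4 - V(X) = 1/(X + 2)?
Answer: 12880/3 ≈ 4293.3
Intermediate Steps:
V(X) = 4 - 1/(2 + X) (V(X) = 4 - 1/(X + 2) = 4 - 1/(2 + X))
J = 46
S(O, U) = 6*O*U (S(O, U) = O*(6*U) = 6*O*U)
-S(-4*V(7), J) = -6*(-4*(7 + 4*7)/(2 + 7))*46 = -6*(-4*(7 + 28)/9)*46 = -6*(-4*35/9)*46 = -6*(-140)*46/9 = -1*(-12880/3) = 12880/3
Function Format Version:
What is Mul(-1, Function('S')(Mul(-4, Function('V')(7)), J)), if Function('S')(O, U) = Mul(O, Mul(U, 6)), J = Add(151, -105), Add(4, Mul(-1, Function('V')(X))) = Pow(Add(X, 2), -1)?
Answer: Rational(12880, 3) ≈ 4293.3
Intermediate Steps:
Function('V')(X) = Add(4, Mul(-1, Pow(Add(2, X), -1))) (Function('V')(X) = Add(4, Mul(-1, Pow(Add(X, 2), -1))) = Add(4, Mul(-1, Pow(Add(2, X), -1))))
J = 46
Function('S')(O, U) = Mul(6, O, U) (Function('S')(O, U) = Mul(O, Mul(6, U)) = Mul(6, O, U))
Mul(-1, Function('S')(Mul(-4, Function('V')(7)), J)) = Mul(-1, Mul(6, Mul(-4, Mul(Pow(Add(2, 7), -1), Add(7, Mul(4, 7)))), 46)) = Mul(-1, Mul(6, Mul(-4, Mul(Pow(9, -1), Add(7, 28))), 46)) = Mul(-1, Mul(6, Mul(-4, Mul(Rational(1, 9), 35)), 46)) = Mul(-1, Mul(6, Mul(-4, Rational(35, 9)), 46)) = Mul(-1, Mul(6, Rational(-140, 9), 46)) = Mul(-1, Rational(-12880, 3)) = Rational(12880, 3)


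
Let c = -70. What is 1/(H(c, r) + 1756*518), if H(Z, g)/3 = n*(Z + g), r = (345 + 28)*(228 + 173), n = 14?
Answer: 1/7188734 ≈ 1.3911e-7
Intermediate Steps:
r = 149573 (r = 373*401 = 149573)
H(Z, g) = 42*Z + 42*g (H(Z, g) = 3*(14*(Z + g)) = 3*(14*Z + 14*g) = 42*Z + 42*g)
1/(H(c, r) + 1756*518) = 1/((42*(-70) + 42*149573) + 1756*518) = 1/((-2940 + 6282066) + 909608) = 1/(6279126 + 909608) = 1/7188734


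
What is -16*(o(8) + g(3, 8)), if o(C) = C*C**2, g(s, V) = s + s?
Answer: -8288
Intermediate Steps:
g(s, V) = 2*s
o(C) = C**3
-16*(o(8) + g(3, 8)) = -16*(8**3 + 2*3) = -16*(512 + 6) = -16*518 = -8288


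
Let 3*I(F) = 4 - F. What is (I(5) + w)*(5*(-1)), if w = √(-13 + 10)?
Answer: 5/3 - 5*I*√3 ≈ 1.6667 - 8.6602*I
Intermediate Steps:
I(F) = 4/3 - F/3 (I(F) = (4 - F)/3 = 4/3 - F/3)
w = I*√3 (w = √(-3) = I*√3 ≈ 1.732*I)
(I(5) + w)*(5*(-1)) = ((4/3 - ⅓*5) + I*√3)*(5*(-1)) = ((4/3 - 5/3) + I*√3)*(-5) = (-⅓ + I*√3)*(-5) = 5/3 - 5*I*√3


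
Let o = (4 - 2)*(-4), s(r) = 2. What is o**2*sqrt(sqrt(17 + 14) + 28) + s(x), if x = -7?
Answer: 2 + 64*sqrt(28 + sqrt(31)) ≈ 372.80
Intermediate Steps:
o = -8 (o = 2*(-4) = -8)
o**2*sqrt(sqrt(17 + 14) + 28) + s(x) = (-8)**2*sqrt(sqrt(17 + 14) + 28) + 2 = 64*sqrt(sqrt(31) + 28) + 2 = 64*sqrt(28 + sqrt(31)) + 2 = 2 + 64*sqrt(28 + sqrt(31))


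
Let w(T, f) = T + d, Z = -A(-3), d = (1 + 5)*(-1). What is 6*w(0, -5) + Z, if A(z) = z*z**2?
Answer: -9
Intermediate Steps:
A(z) = z**3
d = -6 (d = 6*(-1) = -6)
Z = 27 (Z = -1*(-3)**3 = -1*(-27) = 27)
w(T, f) = -6 + T (w(T, f) = T - 6 = -6 + T)
6*w(0, -5) + Z = 6*(-6 + 0) + 27 = 6*(-6) + 27 = -36 + 27 = -9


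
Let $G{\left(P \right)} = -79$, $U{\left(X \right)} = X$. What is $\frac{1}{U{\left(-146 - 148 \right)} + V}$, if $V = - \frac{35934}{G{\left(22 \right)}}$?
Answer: $\frac{79}{12708} \approx 0.0062166$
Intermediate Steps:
$V = \frac{35934}{79}$ ($V = - \frac{35934}{-79} = \left(-35934\right) \left(- \frac{1}{79}\right) = \frac{35934}{79} \approx 454.86$)
$\frac{1}{U{\left(-146 - 148 \right)} + V} = \frac{1}{\left(-146 - 148\right) + \frac{35934}{79}} = \frac{1}{-294 + \frac{35934}{79}} = \frac{1}{\frac{12708}{79}} = \frac{79}{12708}$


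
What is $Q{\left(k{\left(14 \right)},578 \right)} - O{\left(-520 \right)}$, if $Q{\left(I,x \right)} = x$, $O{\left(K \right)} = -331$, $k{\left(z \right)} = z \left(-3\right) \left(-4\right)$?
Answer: $909$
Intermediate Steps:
$k{\left(z \right)} = 12 z$ ($k{\left(z \right)} = - 3 z \left(-4\right) = 12 z$)
$Q{\left(k{\left(14 \right)},578 \right)} - O{\left(-520 \right)} = 578 - -331 = 578 + 331 = 909$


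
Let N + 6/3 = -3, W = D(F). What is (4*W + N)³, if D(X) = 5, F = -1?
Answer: 3375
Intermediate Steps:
W = 5
N = -5 (N = -2 - 3 = -5)
(4*W + N)³ = (4*5 - 5)³ = (20 - 5)³ = 15³ = 3375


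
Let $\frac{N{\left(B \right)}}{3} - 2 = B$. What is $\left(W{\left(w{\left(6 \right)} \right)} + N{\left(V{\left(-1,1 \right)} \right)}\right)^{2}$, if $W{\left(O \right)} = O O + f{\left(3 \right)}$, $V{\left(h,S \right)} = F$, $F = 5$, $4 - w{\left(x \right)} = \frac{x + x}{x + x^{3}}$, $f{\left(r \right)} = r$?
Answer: $\frac{2934605584}{1874161} \approx 1565.8$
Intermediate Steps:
$w{\left(x \right)} = 4 - \frac{2 x}{x + x^{3}}$ ($w{\left(x \right)} = 4 - \frac{x + x}{x + x^{3}} = 4 - \frac{2 x}{x + x^{3}}$)
$V{\left(h,S \right)} = 5$
$N{\left(B \right)} = 6 + 3 B$
$W{\left(O \right)} = 3 + O^{2}$ ($W{\left(O \right)} = O O + 3 = O^{2} + 3 = 3 + O^{2}$)
$\left(W{\left(w{\left(6 \right)} \right)} + N{\left(V{\left(-1,1 \right)} \right)}\right)^{2} = \left(\left(3 + \left(\frac{2 \left(1 + 2 \cdot 6^{2}\right)}{1 + 6^{2}}\right)^{2}\right) + \left(6 + 3 \cdot 5\right)\right)^{2} = \left(\left(3 + \left(\frac{2 \left(1 + 2 \cdot 36\right)}{1 + 36}\right)^{2}\right) + \left(6 + 15\right)\right)^{2} = \left(\left(3 + \left(\frac{2 \left(1 + 72\right)}{37}\right)^{2}\right) + 21\right)^{2} = \left(\left(3 + \left(2 \cdot \frac{1}{37} \cdot 73\right)^{2}\right) + 21\right)^{2} = \left(\left(3 + \left(\frac{146}{37}\right)^{2}\right) + 21\right)^{2} = \left(\left(3 + \frac{21316}{1369}\right) + 21\right)^{2} = \left(\frac{25423}{1369} + 21\right)^{2} = \left(\frac{54172}{1369}\right)^{2} = \frac{2934605584}{1874161}$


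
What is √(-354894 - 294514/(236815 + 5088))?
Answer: 2*I*√5191856308876447/241903 ≈ 595.73*I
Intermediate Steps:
√(-354894 - 294514/(236815 + 5088)) = √(-354894 - 294514/241903) = √(-85850217796/241903) = 2*I*√5191856308876447/241903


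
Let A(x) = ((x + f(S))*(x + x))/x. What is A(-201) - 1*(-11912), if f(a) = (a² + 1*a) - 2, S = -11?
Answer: 11726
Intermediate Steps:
f(a) = -2 + a + a² (f(a) = (a² + a) - 2 = (a + a²) - 2 = -2 + a + a²)
A(x) = 216 + 2*x (A(x) = ((x + (-2 - 11 + (-11)²))*(x + x))/x = ((x + (-2 - 11 + 121))*(2*x))/x = ((x + 108)*(2*x))/x = ((108 + x)*(2*x))/x = (2*x*(108 + x))/x = 216 + 2*x)
A(-201) - 1*(-11912) = (216 + 2*(-201)) - 1*(-11912) = (216 - 402) + 11912 = -186 + 11912 = 11726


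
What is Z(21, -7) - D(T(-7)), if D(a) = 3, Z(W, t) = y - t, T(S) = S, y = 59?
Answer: 63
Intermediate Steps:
Z(W, t) = 59 - t
Z(21, -7) - D(T(-7)) = (59 - 1*(-7)) - 1*3 = (59 + 7) - 3 = 66 - 3 = 63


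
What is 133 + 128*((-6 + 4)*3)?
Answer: -635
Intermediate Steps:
133 + 128*((-6 + 4)*3) = 133 + 128*(-2*3) = 133 + 128*(-6) = 133 - 768 = -635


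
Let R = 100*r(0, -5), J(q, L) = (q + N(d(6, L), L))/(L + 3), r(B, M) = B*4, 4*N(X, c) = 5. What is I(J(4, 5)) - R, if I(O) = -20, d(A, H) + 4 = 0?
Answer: -20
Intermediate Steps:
d(A, H) = -4 (d(A, H) = -4 + 0 = -4)
N(X, c) = 5/4 (N(X, c) = (¼)*5 = 5/4)
r(B, M) = 4*B
J(q, L) = (5/4 + q)/(3 + L) (J(q, L) = (q + 5/4)/(L + 3) = (5/4 + q)/(3 + L))
R = 0 (R = 100*(4*0) = 100*0 = 0)
I(J(4, 5)) - R = -20 - 1*0 = -20 + 0 = -20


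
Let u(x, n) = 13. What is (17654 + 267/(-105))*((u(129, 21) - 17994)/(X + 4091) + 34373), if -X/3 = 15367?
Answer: 127445966269073/210050 ≈ 6.0674e+8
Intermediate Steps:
X = -46101 (X = -3*15367 = -46101)
(17654 + 267/(-105))*((u(129, 21) - 17994)/(X + 4091) + 34373) = (17654 + 267/(-105))*((13 - 17994)/(-46101 + 4091) + 34373) = (17654 - 1/105*267)*(-17981/(-42010) + 34373) = (17654 - 89/35)*(-17981*(-1/42010) + 34373) = 617801*(17981/42010 + 34373)/35 = (617801/35)*(1444027711/42010) = 127445966269073/210050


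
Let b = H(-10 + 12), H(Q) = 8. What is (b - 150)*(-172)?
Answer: 24424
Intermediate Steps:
b = 8
(b - 150)*(-172) = (8 - 150)*(-172) = -142*(-172) = 24424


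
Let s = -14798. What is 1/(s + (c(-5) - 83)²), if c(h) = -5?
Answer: -1/7054 ≈ -0.00014176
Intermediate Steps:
1/(s + (c(-5) - 83)²) = 1/(-14798 + (-5 - 83)²) = 1/(-14798 + (-88)²) = 1/(-14798 + 7744) = 1/(-7054) = -1/7054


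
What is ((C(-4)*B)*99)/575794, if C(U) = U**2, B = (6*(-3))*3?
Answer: -42768/287897 ≈ -0.14855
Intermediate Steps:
B = -54 (B = -18*3 = -54)
((C(-4)*B)*99)/575794 = (((-4)**2*(-54))*99)/575794 = ((16*(-54))*99)*(1/575794) = -864*99*(1/575794) = -85536*1/575794 = -42768/287897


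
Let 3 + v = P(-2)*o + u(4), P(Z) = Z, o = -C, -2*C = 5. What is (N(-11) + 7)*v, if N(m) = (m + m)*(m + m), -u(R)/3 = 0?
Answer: -3928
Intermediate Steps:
C = -5/2 (C = -1/2*5 = -5/2 ≈ -2.5000)
u(R) = 0 (u(R) = -3*0 = 0)
o = 5/2 (o = -1*(-5/2) = 5/2 ≈ 2.5000)
N(m) = 4*m**2 (N(m) = (2*m)*(2*m) = 4*m**2)
v = -8 (v = -3 + (-2*5/2 + 0) = -3 + (-5 + 0) = -3 - 5 = -8)
(N(-11) + 7)*v = (4*(-11)**2 + 7)*(-8) = (4*121 + 7)*(-8) = (484 + 7)*(-8) = 491*(-8) = -3928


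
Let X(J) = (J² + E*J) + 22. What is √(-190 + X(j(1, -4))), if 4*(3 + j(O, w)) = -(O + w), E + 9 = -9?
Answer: I*√1959/4 ≈ 11.065*I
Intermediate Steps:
E = -18 (E = -9 - 9 = -18)
j(O, w) = -3 - O/4 - w/4 (j(O, w) = -3 + (-(O + w))/4 = -3 + (-O - w)/4 = -3 + (-O/4 - w/4) = -3 - O/4 - w/4)
X(J) = 22 + J² - 18*J (X(J) = (J² - 18*J) + 22 = 22 + J² - 18*J)
√(-190 + X(j(1, -4))) = √(-190 + (22 + (-3 - ¼*1 - ¼*(-4))² - 18*(-3 - ¼*1 - ¼*(-4)))) = √(-190 + (22 + (-3 - ¼ + 1)² - 18*(-3 - ¼ + 1))) = √(-190 + (22 + (-9/4)² - 18*(-9/4))) = √(-190 + (22 + 81/16 + 81/2)) = √(-190 + 1081/16) = √(-1959/16) = I*√1959/4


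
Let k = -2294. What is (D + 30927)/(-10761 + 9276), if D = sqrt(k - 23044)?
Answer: -10309/495 - I*sqrt(25338)/1485 ≈ -20.826 - 0.10719*I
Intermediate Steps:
D = I*sqrt(25338) (D = sqrt(-2294 - 23044) = sqrt(-25338) = I*sqrt(25338) ≈ 159.18*I)
(D + 30927)/(-10761 + 9276) = (I*sqrt(25338) + 30927)/(-10761 + 9276) = (30927 + I*sqrt(25338))/(-1485) = (30927 + I*sqrt(25338))*(-1/1485) = -10309/495 - I*sqrt(25338)/1485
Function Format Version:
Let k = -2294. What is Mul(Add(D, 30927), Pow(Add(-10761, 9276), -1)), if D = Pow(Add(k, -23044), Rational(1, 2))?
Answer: Add(Rational(-10309, 495), Mul(Rational(-1, 1485), I, Pow(25338, Rational(1, 2)))) ≈ Add(-20.826, Mul(-0.10719, I))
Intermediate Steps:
D = Mul(I, Pow(25338, Rational(1, 2))) (D = Pow(Add(-2294, -23044), Rational(1, 2)) = Pow(-25338, Rational(1, 2)) = Mul(I, Pow(25338, Rational(1, 2))) ≈ Mul(159.18, I))
Mul(Add(D, 30927), Pow(Add(-10761, 9276), -1)) = Mul(Add(Mul(I, Pow(25338, Rational(1, 2))), 30927), Pow(Add(-10761, 9276), -1)) = Mul(Add(30927, Mul(I, Pow(25338, Rational(1, 2)))), Pow(-1485, -1)) = Mul(Add(30927, Mul(I, Pow(25338, Rational(1, 2)))), Rational(-1, 1485)) = Add(Rational(-10309, 495), Mul(Rational(-1, 1485), I, Pow(25338, Rational(1, 2))))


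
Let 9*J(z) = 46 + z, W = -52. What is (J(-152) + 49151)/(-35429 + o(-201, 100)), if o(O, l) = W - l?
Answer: -63179/45747 ≈ -1.3811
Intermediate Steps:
J(z) = 46/9 + z/9 (J(z) = (46 + z)/9 = 46/9 + z/9)
o(O, l) = -52 - l
(J(-152) + 49151)/(-35429 + o(-201, 100)) = ((46/9 + (1/9)*(-152)) + 49151)/(-35429 + (-52 - 1*100)) = ((46/9 - 152/9) + 49151)/(-35429 + (-52 - 100)) = (-106/9 + 49151)/(-35429 - 152) = (442253/9)/(-35581) = (442253/9)*(-1/35581) = -63179/45747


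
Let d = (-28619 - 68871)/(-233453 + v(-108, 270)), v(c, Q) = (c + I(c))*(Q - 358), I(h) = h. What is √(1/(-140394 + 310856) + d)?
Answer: √24299467123725432870/7310944718 ≈ 0.67426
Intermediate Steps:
v(c, Q) = 2*c*(-358 + Q) (v(c, Q) = (c + c)*(Q - 358) = (2*c)*(-358 + Q) = 2*c*(-358 + Q))
d = 19498/42889 (d = (-28619 - 68871)/(-233453 + 2*(-108)*(-358 + 270)) = -97490/(-233453 + 2*(-108)*(-88)) = -97490/(-233453 + 19008) = -97490/(-214445) = -97490*(-1/214445) = 19498/42889 ≈ 0.45462)
√(1/(-140394 + 310856) + d) = √(1/(-140394 + 310856) + 19498/42889) = √(1/170462 + 19498/42889) = √(3323710965/7310944718) = √24299467123725432870/7310944718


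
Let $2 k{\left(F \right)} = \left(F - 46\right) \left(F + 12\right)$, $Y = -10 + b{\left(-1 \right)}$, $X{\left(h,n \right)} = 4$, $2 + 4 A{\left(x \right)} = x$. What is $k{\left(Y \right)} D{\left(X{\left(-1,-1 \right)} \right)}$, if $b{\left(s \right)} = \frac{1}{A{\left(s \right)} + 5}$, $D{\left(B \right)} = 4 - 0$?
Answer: $- \frac{72048}{289} \approx -249.3$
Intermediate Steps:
$A{\left(x \right)} = - \frac{1}{2} + \frac{x}{4}$
$D{\left(B \right)} = 4$ ($D{\left(B \right)} = 4 + 0 = 4$)
$b{\left(s \right)} = \frac{1}{\frac{9}{2} + \frac{s}{4}}$ ($b{\left(s \right)} = \frac{1}{\left(- \frac{1}{2} + \frac{s}{4}\right) + 5} = \frac{1}{\frac{9}{2} + \frac{s}{4}}$)
$Y = - \frac{166}{17}$ ($Y = -10 + \frac{4}{18 - 1} = -10 + \frac{4}{17} = - \frac{166}{17} \approx -9.7647$)
$k{\left(F \right)} = \frac{\left(-46 + F\right) \left(12 + F\right)}{2}$ ($k{\left(F \right)} = \frac{\left(F - 46\right) \left(F + 12\right)}{2} = \frac{\left(-46 + F\right) \left(12 + F\right)}{2}$)
$k{\left(Y \right)} D{\left(X{\left(-1,-1 \right)} \right)} = \left(-276 + \frac{\left(- \frac{166}{17}\right)^{2}}{2} - -166\right) 4 = \left(-276 + \frac{1}{2} \cdot \frac{27556}{289} + 166\right) 4 = \left(-276 + \frac{13778}{289} + 166\right) 4 = \left(- \frac{18012}{289}\right) 4 = - \frac{72048}{289}$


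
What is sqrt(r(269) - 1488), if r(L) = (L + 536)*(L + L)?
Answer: sqrt(431602) ≈ 656.96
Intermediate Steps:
r(L) = 2*L*(536 + L) (r(L) = (536 + L)*(2*L) = 2*L*(536 + L))
sqrt(r(269) - 1488) = sqrt(2*269*(536 + 269) - 1488) = sqrt(2*269*805 - 1488) = sqrt(433090 - 1488) = sqrt(431602)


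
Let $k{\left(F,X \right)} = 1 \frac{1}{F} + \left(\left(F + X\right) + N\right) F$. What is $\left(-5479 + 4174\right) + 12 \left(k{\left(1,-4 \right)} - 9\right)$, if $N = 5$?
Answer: $-1377$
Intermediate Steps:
$k{\left(F,X \right)} = \frac{1}{F} + F \left(5 + F + X\right)$ ($k{\left(F,X \right)} = 1 \frac{1}{F} + \left(\left(F + X\right) + 5\right) F = \frac{1}{F} + \left(5 + F + X\right) F = \frac{1}{F} + F \left(5 + F + X\right)$)
$\left(-5479 + 4174\right) + 12 \left(k{\left(1,-4 \right)} - 9\right) = \left(-5479 + 4174\right) + 12 \left(\frac{1 + 1^{2} \left(5 + 1 - 4\right)}{1} - 9\right) = -1305 + 12 \left(1 \left(1 + 1 \cdot 2\right) - 9\right) = -1305 + 12 \left(1 \left(1 + 2\right) - 9\right) = -1305 + 12 \left(1 \cdot 3 - 9\right) = -1305 + 12 \left(3 - 9\right) = -1305 + 12 \left(-6\right) = -1305 - 72 = -1377$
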